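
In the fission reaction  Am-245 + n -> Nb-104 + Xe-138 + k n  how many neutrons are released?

4

Conserve mass number: 246 = 104 + 138 + k, so k = 246 − 242 = 4.
Check atomic number: 95 = 41 + 54 + 0 = 95. ✓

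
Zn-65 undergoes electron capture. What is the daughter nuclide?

Cu-65

Electron capture: mass number changes by +0, atomic number by -1.
A: 65 = 65; Z: 30 − 1 = 29.
Z = 29 is copper, so the daughter is Cu-65.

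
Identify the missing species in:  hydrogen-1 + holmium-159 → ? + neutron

Conserve mass number: 1 + 159 = A + 1, so A = 159.
Conserve atomic number: 1 + 67 = Z + 0, so Z = 68.
Z = 68 is erbium, so the species is erbium-159.

Er-159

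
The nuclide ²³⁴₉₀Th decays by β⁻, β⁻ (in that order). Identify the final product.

U-234

Start: (A, Z) = (234, 90).
After β⁻: (234, 91).
After β⁻: (234, 92).
Z = 92 is uranium.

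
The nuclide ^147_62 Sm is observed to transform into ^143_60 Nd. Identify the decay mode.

ΔA = 143 − 147 = -4; ΔZ = 60 − 62 = -2.
A drops by 4 and Z drops by 2 — the signature of alpha emission.

alpha decay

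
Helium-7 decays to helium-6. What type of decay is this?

ΔA = 6 − 7 = -1; ΔZ = 2 − 2 = +0.
A drops by 1 with Z unchanged — a neutron was emitted.

neutron emission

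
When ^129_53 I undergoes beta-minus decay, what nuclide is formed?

Beta-minus decay: mass number changes by +0, atomic number by +1.
A: 129 = 129; Z: 53 + 1 = 54.
Z = 54 is xenon, so the daughter is ^129_54 Xe.

Xe-129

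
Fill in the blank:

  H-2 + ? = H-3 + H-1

Conserve mass number: 2 + A = 3 + 1, so A = 2.
Conserve atomic number: 1 + Z = 1 + 1, so Z = 1.
A = 2 and Z = 1 is H-2 — a deuteron.

deuteron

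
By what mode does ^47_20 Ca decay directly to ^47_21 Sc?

beta-minus decay

ΔA = 47 − 47 = 0; ΔZ = 21 − 20 = +1.
A is unchanged and Z rises by 1 — a neutron has become a proton (β⁻ decay).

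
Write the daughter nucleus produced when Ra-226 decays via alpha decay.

Alpha decay: mass number changes by -4, atomic number by -2.
A: 226 − 4 = 222; Z: 88 − 2 = 86.
Z = 86 is radon, so the daughter is Rn-222.

Rn-222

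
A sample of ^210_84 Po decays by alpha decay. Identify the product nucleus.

Pb-206

Alpha decay: mass number changes by -4, atomic number by -2.
A: 210 − 4 = 206; Z: 84 − 2 = 82.
Z = 82 is lead, so the daughter is ^206_82 Pb.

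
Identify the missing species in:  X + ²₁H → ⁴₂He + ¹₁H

He-3

Conserve mass number: A + 2 = 4 + 1, so A = 3.
Conserve atomic number: Z + 1 = 2 + 1, so Z = 2.
Z = 2 is helium, so the species is ³₂He.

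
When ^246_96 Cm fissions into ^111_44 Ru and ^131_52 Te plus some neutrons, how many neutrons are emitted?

4

Conserve mass number: 246 = 111 + 131 + k, so k = 246 − 242 = 4.
Check atomic number: 96 = 44 + 52 + 0 = 96. ✓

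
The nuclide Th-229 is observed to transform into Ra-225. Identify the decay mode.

ΔA = 225 − 229 = -4; ΔZ = 88 − 90 = -2.
A drops by 4 and Z drops by 2 — the signature of alpha emission.

alpha decay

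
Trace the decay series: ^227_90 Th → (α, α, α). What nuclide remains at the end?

Po-215

Start: (A, Z) = (227, 90).
After α: (223, 88).
After α: (219, 86).
After α: (215, 84).
Z = 84 is polonium.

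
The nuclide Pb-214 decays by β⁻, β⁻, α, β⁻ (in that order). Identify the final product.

Bi-210

Start: (A, Z) = (214, 82).
After β⁻: (214, 83).
After β⁻: (214, 84).
After α: (210, 82).
After β⁻: (210, 83).
Z = 83 is bismuth.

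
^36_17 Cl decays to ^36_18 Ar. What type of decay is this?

ΔA = 36 − 36 = 0; ΔZ = 18 − 17 = +1.
A is unchanged and Z rises by 1 — a neutron has become a proton (β⁻ decay).

beta-minus decay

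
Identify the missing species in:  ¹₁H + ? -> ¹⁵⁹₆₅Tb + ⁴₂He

Dy-162

Conserve mass number: 1 + A = 159 + 4, so A = 162.
Conserve atomic number: 1 + Z = 65 + 2, so Z = 66.
Z = 66 is dysprosium, so the species is ¹⁶²₆₆Dy.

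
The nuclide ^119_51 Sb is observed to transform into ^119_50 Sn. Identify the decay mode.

ΔA = 119 − 119 = 0; ΔZ = 50 − 51 = -1.
A is unchanged and Z drops by 1 — a proton has become a neutron (β⁺ emission or electron capture).

beta-plus decay or electron capture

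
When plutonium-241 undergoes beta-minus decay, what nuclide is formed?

Beta-minus decay: mass number changes by +0, atomic number by +1.
A: 241 = 241; Z: 94 + 1 = 95.
Z = 95 is americium, so the daughter is americium-241.

Am-241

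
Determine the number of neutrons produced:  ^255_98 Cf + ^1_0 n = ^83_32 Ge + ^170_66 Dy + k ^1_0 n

3

Conserve mass number: 256 = 83 + 170 + k, so k = 256 − 253 = 3.
Check atomic number: 98 = 32 + 66 + 0 = 98. ✓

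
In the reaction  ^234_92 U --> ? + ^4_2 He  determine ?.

Th-230

Conserve mass number: 234 = A + 4, so A = 230.
Conserve atomic number: 92 = Z + 2, so Z = 90.
Z = 90 is thorium, so the species is ^230_90 Th.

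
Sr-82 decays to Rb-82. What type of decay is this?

beta-plus decay or electron capture

ΔA = 82 − 82 = 0; ΔZ = 37 − 38 = -1.
A is unchanged and Z drops by 1 — a proton has become a neutron (β⁺ emission or electron capture).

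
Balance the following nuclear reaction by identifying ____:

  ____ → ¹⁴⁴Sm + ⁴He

Conserve mass number: A = 144 + 4, so A = 148.
Conserve atomic number: Z = 62 + 2, so Z = 64.
Z = 64 is gadolinium, so the species is ¹⁴⁸Gd.

Gd-148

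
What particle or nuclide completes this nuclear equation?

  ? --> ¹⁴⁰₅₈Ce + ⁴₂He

Conserve mass number: A = 140 + 4, so A = 144.
Conserve atomic number: Z = 58 + 2, so Z = 60.
Z = 60 is neodymium, so the species is ¹⁴⁴₆₀Nd.

Nd-144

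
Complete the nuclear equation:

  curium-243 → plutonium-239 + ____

Conserve mass number: 243 = 239 + A, so A = 4.
Conserve atomic number: 96 = 94 + Z, so Z = 2.
A = 4 and Z = 2 is helium-4 — an alpha particle.

alpha particle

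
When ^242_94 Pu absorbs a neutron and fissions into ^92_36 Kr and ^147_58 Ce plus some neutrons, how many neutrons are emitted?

4

Conserve mass number: 243 = 92 + 147 + k, so k = 243 − 239 = 4.
Check atomic number: 94 = 36 + 58 + 0 = 94. ✓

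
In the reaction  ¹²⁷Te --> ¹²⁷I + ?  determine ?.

beta-minus particle

Conserve mass number: 127 = 127 + A, so A = 0.
Conserve atomic number: 52 = 53 + Z, so Z = -1.
A = 0 and Z = -1 is e⁻ — a beta-minus particle.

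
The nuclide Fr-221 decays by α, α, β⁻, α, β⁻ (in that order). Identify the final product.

Bi-209

Start: (A, Z) = (221, 87).
After α: (217, 85).
After α: (213, 83).
After β⁻: (213, 84).
After α: (209, 82).
After β⁻: (209, 83).
Z = 83 is bismuth.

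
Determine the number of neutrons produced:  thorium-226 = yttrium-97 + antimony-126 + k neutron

3

Conserve mass number: 226 = 97 + 126 + k, so k = 226 − 223 = 3.
Check atomic number: 90 = 39 + 51 + 0 = 90. ✓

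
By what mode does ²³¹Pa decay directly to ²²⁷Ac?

ΔA = 227 − 231 = -4; ΔZ = 89 − 91 = -2.
A drops by 4 and Z drops by 2 — the signature of alpha emission.

alpha decay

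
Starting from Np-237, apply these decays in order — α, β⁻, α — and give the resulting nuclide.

Th-229

Start: (A, Z) = (237, 93).
After α: (233, 91).
After β⁻: (233, 92).
After α: (229, 90).
Z = 90 is thorium.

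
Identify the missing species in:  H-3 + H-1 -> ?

Conserve mass number: 3 + 1 = A, so A = 4.
Conserve atomic number: 1 + 1 = Z, so Z = 2.
A = 4 and Z = 2 is He-4 — an alpha particle.

He-4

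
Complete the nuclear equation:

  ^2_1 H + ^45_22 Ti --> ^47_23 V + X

gamma ray

Conserve mass number: 2 + 45 = 47 + A, so A = 0.
Conserve atomic number: 1 + 22 = 23 + Z, so Z = 0.
A = 0 and Z = 0 is ^0_0 γ — a gamma ray.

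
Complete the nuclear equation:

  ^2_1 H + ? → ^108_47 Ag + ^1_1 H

Conserve mass number: 2 + A = 108 + 1, so A = 107.
Conserve atomic number: 1 + Z = 47 + 1, so Z = 47.
Z = 47 is silver, so the species is ^107_47 Ag.

Ag-107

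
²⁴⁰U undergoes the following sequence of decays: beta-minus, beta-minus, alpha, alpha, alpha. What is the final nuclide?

Ra-228

Start: (A, Z) = (240, 92).
After β⁻: (240, 93).
After β⁻: (240, 94).
After α: (236, 92).
After α: (232, 90).
After α: (228, 88).
Z = 88 is radium.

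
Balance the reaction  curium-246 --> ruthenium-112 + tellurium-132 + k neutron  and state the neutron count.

Conserve mass number: 246 = 112 + 132 + k, so k = 246 − 244 = 2.
Check atomic number: 96 = 44 + 52 + 0 = 96. ✓

2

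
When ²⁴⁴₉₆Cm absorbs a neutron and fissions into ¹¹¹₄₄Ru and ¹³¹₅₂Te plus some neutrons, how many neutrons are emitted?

Conserve mass number: 245 = 111 + 131 + k, so k = 245 − 242 = 3.
Check atomic number: 96 = 44 + 52 + 0 = 96. ✓

3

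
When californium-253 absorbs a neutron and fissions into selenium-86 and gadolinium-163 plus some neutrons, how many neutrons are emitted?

Conserve mass number: 254 = 86 + 163 + k, so k = 254 − 249 = 5.
Check atomic number: 98 = 34 + 64 + 0 = 98. ✓

5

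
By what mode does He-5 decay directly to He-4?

ΔA = 4 − 5 = -1; ΔZ = 2 − 2 = +0.
A drops by 1 with Z unchanged — a neutron was emitted.

neutron emission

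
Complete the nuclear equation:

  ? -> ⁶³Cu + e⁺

Zn-63

Conserve mass number: A = 63 + 0, so A = 63.
Conserve atomic number: Z = 29 + 1, so Z = 30.
Z = 30 is zinc, so the species is ⁶³Zn.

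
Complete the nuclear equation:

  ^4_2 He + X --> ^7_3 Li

triton

Conserve mass number: 4 + A = 7, so A = 3.
Conserve atomic number: 2 + Z = 3, so Z = 1.
A = 3 and Z = 1 is ^3_1 H — a triton.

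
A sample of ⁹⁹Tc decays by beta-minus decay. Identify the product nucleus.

Beta-minus decay: mass number changes by +0, atomic number by +1.
A: 99 = 99; Z: 43 + 1 = 44.
Z = 44 is ruthenium, so the daughter is ⁹⁹Ru.

Ru-99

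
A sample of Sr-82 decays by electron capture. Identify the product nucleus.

Electron capture: mass number changes by +0, atomic number by -1.
A: 82 = 82; Z: 38 − 1 = 37.
Z = 37 is rubidium, so the daughter is Rb-82.

Rb-82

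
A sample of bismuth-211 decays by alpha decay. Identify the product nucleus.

Tl-207

Alpha decay: mass number changes by -4, atomic number by -2.
A: 211 − 4 = 207; Z: 83 − 2 = 81.
Z = 81 is thallium, so the daughter is thallium-207.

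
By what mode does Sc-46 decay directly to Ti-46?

beta-minus decay

ΔA = 46 − 46 = 0; ΔZ = 22 − 21 = +1.
A is unchanged and Z rises by 1 — a neutron has become a proton (β⁻ decay).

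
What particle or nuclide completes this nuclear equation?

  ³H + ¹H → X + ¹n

He-3

Conserve mass number: 3 + 1 = A + 1, so A = 3.
Conserve atomic number: 1 + 1 = Z + 0, so Z = 2.
Z = 2 is helium, so the species is ³He.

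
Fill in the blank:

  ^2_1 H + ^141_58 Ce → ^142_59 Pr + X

neutron

Conserve mass number: 2 + 141 = 142 + A, so A = 1.
Conserve atomic number: 1 + 58 = 59 + Z, so Z = 0.
A = 1 and Z = 0 is ^1_0 n — a neutron.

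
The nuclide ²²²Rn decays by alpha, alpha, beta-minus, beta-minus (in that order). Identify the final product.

Po-214

Start: (A, Z) = (222, 86).
After α: (218, 84).
After α: (214, 82).
After β⁻: (214, 83).
After β⁻: (214, 84).
Z = 84 is polonium.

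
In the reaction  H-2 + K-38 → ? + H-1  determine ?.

Conserve mass number: 2 + 38 = A + 1, so A = 39.
Conserve atomic number: 1 + 19 = Z + 1, so Z = 19.
Z = 19 is potassium, so the species is K-39.

K-39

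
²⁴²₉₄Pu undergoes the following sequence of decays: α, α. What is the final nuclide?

Th-234

Start: (A, Z) = (242, 94).
After α: (238, 92).
After α: (234, 90).
Z = 90 is thorium.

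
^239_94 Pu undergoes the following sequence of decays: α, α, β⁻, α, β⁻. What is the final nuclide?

Th-227

Start: (A, Z) = (239, 94).
After α: (235, 92).
After α: (231, 90).
After β⁻: (231, 91).
After α: (227, 89).
After β⁻: (227, 90).
Z = 90 is thorium.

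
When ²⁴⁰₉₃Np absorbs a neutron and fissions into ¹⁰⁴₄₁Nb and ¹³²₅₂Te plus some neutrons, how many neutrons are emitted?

Conserve mass number: 241 = 104 + 132 + k, so k = 241 − 236 = 5.
Check atomic number: 93 = 41 + 52 + 0 = 93. ✓

5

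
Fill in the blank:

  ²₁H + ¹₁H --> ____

Conserve mass number: 2 + 1 = A, so A = 3.
Conserve atomic number: 1 + 1 = Z, so Z = 2.
Z = 2 is helium, so the species is ³₂He.

He-3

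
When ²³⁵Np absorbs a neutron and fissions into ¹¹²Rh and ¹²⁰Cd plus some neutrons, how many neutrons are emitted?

Conserve mass number: 236 = 112 + 120 + k, so k = 236 − 232 = 4.
Check atomic number: 93 = 45 + 48 + 0 = 93. ✓

4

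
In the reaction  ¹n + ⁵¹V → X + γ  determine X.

Conserve mass number: 1 + 51 = A + 0, so A = 52.
Conserve atomic number: 0 + 23 = Z + 0, so Z = 23.
Z = 23 is vanadium, so the species is ⁵²V.

V-52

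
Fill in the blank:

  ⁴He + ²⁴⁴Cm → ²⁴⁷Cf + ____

Conserve mass number: 4 + 244 = 247 + A, so A = 1.
Conserve atomic number: 2 + 96 = 98 + Z, so Z = 0.
A = 1 and Z = 0 is ¹n — a neutron.

neutron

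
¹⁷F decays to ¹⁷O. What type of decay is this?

ΔA = 17 − 17 = 0; ΔZ = 8 − 9 = -1.
A is unchanged and Z drops by 1 — a proton has become a neutron (β⁺ emission or electron capture).

beta-plus decay or electron capture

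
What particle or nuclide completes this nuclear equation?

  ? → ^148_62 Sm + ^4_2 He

Gd-152

Conserve mass number: A = 148 + 4, so A = 152.
Conserve atomic number: Z = 62 + 2, so Z = 64.
Z = 64 is gadolinium, so the species is ^152_64 Gd.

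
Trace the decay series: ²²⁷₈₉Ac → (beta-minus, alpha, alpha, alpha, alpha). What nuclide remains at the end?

Start: (A, Z) = (227, 89).
After β⁻: (227, 90).
After α: (223, 88).
After α: (219, 86).
After α: (215, 84).
After α: (211, 82).
Z = 82 is lead.

Pb-211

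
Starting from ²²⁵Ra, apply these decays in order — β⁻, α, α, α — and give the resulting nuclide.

Start: (A, Z) = (225, 88).
After β⁻: (225, 89).
After α: (221, 87).
After α: (217, 85).
After α: (213, 83).
Z = 83 is bismuth.

Bi-213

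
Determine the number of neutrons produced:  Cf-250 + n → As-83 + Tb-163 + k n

Conserve mass number: 251 = 83 + 163 + k, so k = 251 − 246 = 5.
Check atomic number: 98 = 33 + 65 + 0 = 98. ✓

5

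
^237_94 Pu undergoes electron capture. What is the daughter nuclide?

Electron capture: mass number changes by +0, atomic number by -1.
A: 237 = 237; Z: 94 − 1 = 93.
Z = 93 is neptunium, so the daughter is ^237_93 Np.

Np-237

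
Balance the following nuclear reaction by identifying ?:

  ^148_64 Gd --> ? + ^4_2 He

Sm-144

Conserve mass number: 148 = A + 4, so A = 144.
Conserve atomic number: 64 = Z + 2, so Z = 62.
Z = 62 is samarium, so the species is ^144_62 Sm.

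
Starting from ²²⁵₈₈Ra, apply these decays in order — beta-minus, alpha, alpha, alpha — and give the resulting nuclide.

Bi-213

Start: (A, Z) = (225, 88).
After β⁻: (225, 89).
After α: (221, 87).
After α: (217, 85).
After α: (213, 83).
Z = 83 is bismuth.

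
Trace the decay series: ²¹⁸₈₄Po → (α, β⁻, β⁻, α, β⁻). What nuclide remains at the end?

Bi-210

Start: (A, Z) = (218, 84).
After α: (214, 82).
After β⁻: (214, 83).
After β⁻: (214, 84).
After α: (210, 82).
After β⁻: (210, 83).
Z = 83 is bismuth.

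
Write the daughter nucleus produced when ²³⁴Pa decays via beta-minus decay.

Beta-minus decay: mass number changes by +0, atomic number by +1.
A: 234 = 234; Z: 91 + 1 = 92.
Z = 92 is uranium, so the daughter is ²³⁴U.

U-234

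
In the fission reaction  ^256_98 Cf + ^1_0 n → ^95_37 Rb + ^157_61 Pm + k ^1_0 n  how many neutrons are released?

5

Conserve mass number: 257 = 95 + 157 + k, so k = 257 − 252 = 5.
Check atomic number: 98 = 37 + 61 + 0 = 98. ✓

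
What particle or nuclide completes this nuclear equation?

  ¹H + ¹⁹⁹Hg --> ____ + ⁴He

Au-196

Conserve mass number: 1 + 199 = A + 4, so A = 196.
Conserve atomic number: 1 + 80 = Z + 2, so Z = 79.
Z = 79 is gold, so the species is ¹⁹⁶Au.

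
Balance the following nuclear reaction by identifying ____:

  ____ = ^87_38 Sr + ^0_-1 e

Conserve mass number: A = 87 + 0, so A = 87.
Conserve atomic number: Z = 38 − 1, so Z = 37.
Z = 37 is rubidium, so the species is ^87_37 Rb.

Rb-87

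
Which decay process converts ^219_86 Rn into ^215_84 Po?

alpha decay

ΔA = 215 − 219 = -4; ΔZ = 84 − 86 = -2.
A drops by 4 and Z drops by 2 — the signature of alpha emission.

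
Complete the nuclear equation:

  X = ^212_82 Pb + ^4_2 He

Conserve mass number: A = 212 + 4, so A = 216.
Conserve atomic number: Z = 82 + 2, so Z = 84.
Z = 84 is polonium, so the species is ^216_84 Po.

Po-216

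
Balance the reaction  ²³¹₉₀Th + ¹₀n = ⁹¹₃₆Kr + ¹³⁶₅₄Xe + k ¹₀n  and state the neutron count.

Conserve mass number: 232 = 91 + 136 + k, so k = 232 − 227 = 5.
Check atomic number: 90 = 36 + 54 + 0 = 90. ✓

5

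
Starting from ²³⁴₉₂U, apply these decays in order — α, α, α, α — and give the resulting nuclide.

Start: (A, Z) = (234, 92).
After α: (230, 90).
After α: (226, 88).
After α: (222, 86).
After α: (218, 84).
Z = 84 is polonium.

Po-218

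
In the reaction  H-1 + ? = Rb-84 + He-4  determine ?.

Conserve mass number: 1 + A = 84 + 4, so A = 87.
Conserve atomic number: 1 + Z = 37 + 2, so Z = 38.
Z = 38 is strontium, so the species is Sr-87.

Sr-87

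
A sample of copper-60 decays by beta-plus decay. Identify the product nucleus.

Beta-plus decay: mass number changes by +0, atomic number by -1.
A: 60 = 60; Z: 29 − 1 = 28.
Z = 28 is nickel, so the daughter is nickel-60.

Ni-60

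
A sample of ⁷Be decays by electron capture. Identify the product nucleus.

Electron capture: mass number changes by +0, atomic number by -1.
A: 7 = 7; Z: 4 − 1 = 3.
Z = 3 is lithium, so the daughter is ⁷Li.

Li-7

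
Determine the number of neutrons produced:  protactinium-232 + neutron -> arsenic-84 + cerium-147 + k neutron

Conserve mass number: 233 = 84 + 147 + k, so k = 233 − 231 = 2.
Check atomic number: 91 = 33 + 58 + 0 = 91. ✓

2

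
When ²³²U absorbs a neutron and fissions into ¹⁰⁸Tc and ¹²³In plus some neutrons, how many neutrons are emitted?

Conserve mass number: 233 = 108 + 123 + k, so k = 233 − 231 = 2.
Check atomic number: 92 = 43 + 49 + 0 = 92. ✓

2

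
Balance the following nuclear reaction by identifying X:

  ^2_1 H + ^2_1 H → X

Conserve mass number: 2 + 2 = A, so A = 4.
Conserve atomic number: 1 + 1 = Z, so Z = 2.
A = 4 and Z = 2 is ^4_2 He — an alpha particle.

He-4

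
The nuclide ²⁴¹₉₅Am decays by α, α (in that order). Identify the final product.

Pa-233

Start: (A, Z) = (241, 95).
After α: (237, 93).
After α: (233, 91).
Z = 91 is protactinium.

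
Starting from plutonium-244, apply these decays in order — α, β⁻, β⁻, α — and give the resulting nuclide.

U-236

Start: (A, Z) = (244, 94).
After α: (240, 92).
After β⁻: (240, 93).
After β⁻: (240, 94).
After α: (236, 92).
Z = 92 is uranium.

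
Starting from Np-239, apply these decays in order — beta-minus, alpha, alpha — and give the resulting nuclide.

Th-231

Start: (A, Z) = (239, 93).
After β⁻: (239, 94).
After α: (235, 92).
After α: (231, 90).
Z = 90 is thorium.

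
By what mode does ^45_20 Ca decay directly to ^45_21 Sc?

ΔA = 45 − 45 = 0; ΔZ = 21 − 20 = +1.
A is unchanged and Z rises by 1 — a neutron has become a proton (β⁻ decay).

beta-minus decay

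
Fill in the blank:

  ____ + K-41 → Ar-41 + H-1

Conserve mass number: A + 41 = 41 + 1, so A = 1.
Conserve atomic number: Z + 19 = 18 + 1, so Z = 0.
A = 1 and Z = 0 is n — a neutron.

neutron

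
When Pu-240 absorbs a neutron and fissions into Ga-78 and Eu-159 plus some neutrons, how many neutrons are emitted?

Conserve mass number: 241 = 78 + 159 + k, so k = 241 − 237 = 4.
Check atomic number: 94 = 31 + 63 + 0 = 94. ✓

4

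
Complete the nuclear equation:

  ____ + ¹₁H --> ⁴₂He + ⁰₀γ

triton

Conserve mass number: A + 1 = 4 + 0, so A = 3.
Conserve atomic number: Z + 1 = 2 + 0, so Z = 1.
A = 3 and Z = 1 is ³₁H — a triton.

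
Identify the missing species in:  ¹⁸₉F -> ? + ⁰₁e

O-18

Conserve mass number: 18 = A + 0, so A = 18.
Conserve atomic number: 9 = Z + 1, so Z = 8.
Z = 8 is oxygen, so the species is ¹⁸₈O.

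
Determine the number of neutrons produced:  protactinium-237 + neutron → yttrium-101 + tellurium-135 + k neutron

2

Conserve mass number: 238 = 101 + 135 + k, so k = 238 − 236 = 2.
Check atomic number: 91 = 39 + 52 + 0 = 91. ✓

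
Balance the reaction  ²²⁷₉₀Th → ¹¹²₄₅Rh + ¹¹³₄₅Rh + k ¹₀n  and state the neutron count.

Conserve mass number: 227 = 112 + 113 + k, so k = 227 − 225 = 2.
Check atomic number: 90 = 45 + 45 + 0 = 90. ✓

2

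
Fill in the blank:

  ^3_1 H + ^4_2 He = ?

Conserve mass number: 3 + 4 = A, so A = 7.
Conserve atomic number: 1 + 2 = Z, so Z = 3.
Z = 3 is lithium, so the species is ^7_3 Li.

Li-7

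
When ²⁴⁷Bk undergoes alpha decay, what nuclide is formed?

Am-243

Alpha decay: mass number changes by -4, atomic number by -2.
A: 247 − 4 = 243; Z: 97 − 2 = 95.
Z = 95 is americium, so the daughter is ²⁴³Am.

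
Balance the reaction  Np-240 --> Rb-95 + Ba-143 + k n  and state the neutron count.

2

Conserve mass number: 240 = 95 + 143 + k, so k = 240 − 238 = 2.
Check atomic number: 93 = 37 + 56 + 0 = 93. ✓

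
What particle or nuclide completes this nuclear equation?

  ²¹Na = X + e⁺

Conserve mass number: 21 = A + 0, so A = 21.
Conserve atomic number: 11 = Z + 1, so Z = 10.
Z = 10 is neon, so the species is ²¹Ne.

Ne-21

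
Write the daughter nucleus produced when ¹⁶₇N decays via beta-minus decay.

O-16

Beta-minus decay: mass number changes by +0, atomic number by +1.
A: 16 = 16; Z: 7 + 1 = 8.
Z = 8 is oxygen, so the daughter is ¹⁶₈O.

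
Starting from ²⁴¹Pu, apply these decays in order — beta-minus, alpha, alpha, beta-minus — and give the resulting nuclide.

U-233

Start: (A, Z) = (241, 94).
After β⁻: (241, 95).
After α: (237, 93).
After α: (233, 91).
After β⁻: (233, 92).
Z = 92 is uranium.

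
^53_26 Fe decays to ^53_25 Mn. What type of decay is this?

beta-plus decay or electron capture

ΔA = 53 − 53 = 0; ΔZ = 25 − 26 = -1.
A is unchanged and Z drops by 1 — a proton has become a neutron (β⁺ emission or electron capture).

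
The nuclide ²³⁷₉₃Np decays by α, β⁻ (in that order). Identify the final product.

Start: (A, Z) = (237, 93).
After α: (233, 91).
After β⁻: (233, 92).
Z = 92 is uranium.

U-233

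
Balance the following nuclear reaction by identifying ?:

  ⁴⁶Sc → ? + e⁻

Conserve mass number: 46 = A + 0, so A = 46.
Conserve atomic number: 21 = Z − 1, so Z = 22.
Z = 22 is titanium, so the species is ⁴⁶Ti.

Ti-46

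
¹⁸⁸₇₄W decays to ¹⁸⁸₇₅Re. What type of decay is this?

beta-minus decay

ΔA = 188 − 188 = 0; ΔZ = 75 − 74 = +1.
A is unchanged and Z rises by 1 — a neutron has become a proton (β⁻ decay).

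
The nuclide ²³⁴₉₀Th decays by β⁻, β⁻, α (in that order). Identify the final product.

Start: (A, Z) = (234, 90).
After β⁻: (234, 91).
After β⁻: (234, 92).
After α: (230, 90).
Z = 90 is thorium.

Th-230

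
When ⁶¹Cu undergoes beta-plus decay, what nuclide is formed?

Beta-plus decay: mass number changes by +0, atomic number by -1.
A: 61 = 61; Z: 29 − 1 = 28.
Z = 28 is nickel, so the daughter is ⁶¹Ni.

Ni-61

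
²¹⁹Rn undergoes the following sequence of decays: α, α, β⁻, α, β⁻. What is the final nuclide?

Pb-207

Start: (A, Z) = (219, 86).
After α: (215, 84).
After α: (211, 82).
After β⁻: (211, 83).
After α: (207, 81).
After β⁻: (207, 82).
Z = 82 is lead.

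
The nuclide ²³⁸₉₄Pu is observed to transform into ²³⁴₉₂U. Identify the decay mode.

alpha decay

ΔA = 234 − 238 = -4; ΔZ = 92 − 94 = -2.
A drops by 4 and Z drops by 2 — the signature of alpha emission.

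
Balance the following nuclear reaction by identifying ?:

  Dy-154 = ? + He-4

Conserve mass number: 154 = A + 4, so A = 150.
Conserve atomic number: 66 = Z + 2, so Z = 64.
Z = 64 is gadolinium, so the species is Gd-150.

Gd-150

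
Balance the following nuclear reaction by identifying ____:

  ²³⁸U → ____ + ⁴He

Conserve mass number: 238 = A + 4, so A = 234.
Conserve atomic number: 92 = Z + 2, so Z = 90.
Z = 90 is thorium, so the species is ²³⁴Th.

Th-234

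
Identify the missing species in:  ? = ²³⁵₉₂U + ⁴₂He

Pu-239

Conserve mass number: A = 235 + 4, so A = 239.
Conserve atomic number: Z = 92 + 2, so Z = 94.
Z = 94 is plutonium, so the species is ²³⁹₉₄Pu.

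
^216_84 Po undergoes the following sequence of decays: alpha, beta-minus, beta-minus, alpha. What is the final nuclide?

Pb-208

Start: (A, Z) = (216, 84).
After α: (212, 82).
After β⁻: (212, 83).
After β⁻: (212, 84).
After α: (208, 82).
Z = 82 is lead.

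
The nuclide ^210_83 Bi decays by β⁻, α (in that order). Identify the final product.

Start: (A, Z) = (210, 83).
After β⁻: (210, 84).
After α: (206, 82).
Z = 82 is lead.

Pb-206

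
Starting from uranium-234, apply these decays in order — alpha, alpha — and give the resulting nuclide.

Ra-226

Start: (A, Z) = (234, 92).
After α: (230, 90).
After α: (226, 88).
Z = 88 is radium.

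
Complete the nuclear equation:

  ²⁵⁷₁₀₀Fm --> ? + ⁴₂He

Conserve mass number: 257 = A + 4, so A = 253.
Conserve atomic number: 100 = Z + 2, so Z = 98.
Z = 98 is californium, so the species is ²⁵³₉₈Cf.

Cf-253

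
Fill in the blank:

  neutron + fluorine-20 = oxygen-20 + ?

Conserve mass number: 1 + 20 = 20 + A, so A = 1.
Conserve atomic number: 0 + 9 = 8 + Z, so Z = 1.
A = 1 and Z = 1 is hydrogen-1 — a proton.

proton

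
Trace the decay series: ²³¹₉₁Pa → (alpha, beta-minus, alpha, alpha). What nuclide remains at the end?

Rn-219

Start: (A, Z) = (231, 91).
After α: (227, 89).
After β⁻: (227, 90).
After α: (223, 88).
After α: (219, 86).
Z = 86 is radon.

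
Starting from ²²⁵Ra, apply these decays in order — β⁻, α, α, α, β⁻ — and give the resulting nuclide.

Start: (A, Z) = (225, 88).
After β⁻: (225, 89).
After α: (221, 87).
After α: (217, 85).
After α: (213, 83).
After β⁻: (213, 84).
Z = 84 is polonium.

Po-213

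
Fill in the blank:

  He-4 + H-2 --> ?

Conserve mass number: 4 + 2 = A, so A = 6.
Conserve atomic number: 2 + 1 = Z, so Z = 3.
Z = 3 is lithium, so the species is Li-6.

Li-6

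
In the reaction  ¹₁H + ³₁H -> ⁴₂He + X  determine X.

Conserve mass number: 1 + 3 = 4 + A, so A = 0.
Conserve atomic number: 1 + 1 = 2 + Z, so Z = 0.
A = 0 and Z = 0 is ⁰₀γ — a gamma ray.

gamma ray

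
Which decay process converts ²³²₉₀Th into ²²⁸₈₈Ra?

ΔA = 228 − 232 = -4; ΔZ = 88 − 90 = -2.
A drops by 4 and Z drops by 2 — the signature of alpha emission.

alpha decay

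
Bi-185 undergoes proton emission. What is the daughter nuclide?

Pb-184

Proton emission: mass number changes by -1, atomic number by -1.
A: 185 − 1 = 184; Z: 83 − 1 = 82.
Z = 82 is lead, so the daughter is Pb-184.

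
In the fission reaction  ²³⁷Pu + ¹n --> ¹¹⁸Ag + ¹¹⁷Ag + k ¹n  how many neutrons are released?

Conserve mass number: 238 = 118 + 117 + k, so k = 238 − 235 = 3.
Check atomic number: 94 = 47 + 47 + 0 = 94. ✓

3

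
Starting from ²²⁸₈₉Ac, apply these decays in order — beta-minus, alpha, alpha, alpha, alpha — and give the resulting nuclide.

Pb-212

Start: (A, Z) = (228, 89).
After β⁻: (228, 90).
After α: (224, 88).
After α: (220, 86).
After α: (216, 84).
After α: (212, 82).
Z = 82 is lead.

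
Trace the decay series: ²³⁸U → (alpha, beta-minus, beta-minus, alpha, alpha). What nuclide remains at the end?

Ra-226

Start: (A, Z) = (238, 92).
After α: (234, 90).
After β⁻: (234, 91).
After β⁻: (234, 92).
After α: (230, 90).
After α: (226, 88).
Z = 88 is radium.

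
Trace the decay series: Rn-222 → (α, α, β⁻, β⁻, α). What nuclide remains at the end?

Start: (A, Z) = (222, 86).
After α: (218, 84).
After α: (214, 82).
After β⁻: (214, 83).
After β⁻: (214, 84).
After α: (210, 82).
Z = 82 is lead.

Pb-210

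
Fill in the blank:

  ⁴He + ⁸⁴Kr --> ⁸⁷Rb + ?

Conserve mass number: 4 + 84 = 87 + A, so A = 1.
Conserve atomic number: 2 + 36 = 37 + Z, so Z = 1.
A = 1 and Z = 1 is ¹H — a proton.

proton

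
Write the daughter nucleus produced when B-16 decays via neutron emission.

B-15

Neutron emission: mass number changes by -1, atomic number by +0.
A: 16 − 1 = 15; Z: 5 = 5.
Z = 5 is boron, so the daughter is B-15.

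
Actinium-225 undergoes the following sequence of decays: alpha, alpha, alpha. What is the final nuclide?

Start: (A, Z) = (225, 89).
After α: (221, 87).
After α: (217, 85).
After α: (213, 83).
Z = 83 is bismuth.

Bi-213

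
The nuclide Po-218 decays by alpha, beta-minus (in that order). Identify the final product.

Start: (A, Z) = (218, 84).
After α: (214, 82).
After β⁻: (214, 83).
Z = 83 is bismuth.

Bi-214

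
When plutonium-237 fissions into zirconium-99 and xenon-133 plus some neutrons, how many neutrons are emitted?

Conserve mass number: 237 = 99 + 133 + k, so k = 237 − 232 = 5.
Check atomic number: 94 = 40 + 54 + 0 = 94. ✓

5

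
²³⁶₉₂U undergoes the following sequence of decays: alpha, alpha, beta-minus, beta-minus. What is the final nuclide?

Th-228

Start: (A, Z) = (236, 92).
After α: (232, 90).
After α: (228, 88).
After β⁻: (228, 89).
After β⁻: (228, 90).
Z = 90 is thorium.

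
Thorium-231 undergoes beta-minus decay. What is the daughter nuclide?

Pa-231

Beta-minus decay: mass number changes by +0, atomic number by +1.
A: 231 = 231; Z: 90 + 1 = 91.
Z = 91 is protactinium, so the daughter is protactinium-231.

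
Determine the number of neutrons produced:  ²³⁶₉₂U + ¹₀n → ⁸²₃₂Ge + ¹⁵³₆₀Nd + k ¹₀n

Conserve mass number: 237 = 82 + 153 + k, so k = 237 − 235 = 2.
Check atomic number: 92 = 32 + 60 + 0 = 92. ✓

2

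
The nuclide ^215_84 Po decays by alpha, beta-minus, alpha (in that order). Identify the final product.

Start: (A, Z) = (215, 84).
After α: (211, 82).
After β⁻: (211, 83).
After α: (207, 81).
Z = 81 is thallium.

Tl-207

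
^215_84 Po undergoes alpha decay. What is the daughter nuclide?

Alpha decay: mass number changes by -4, atomic number by -2.
A: 215 − 4 = 211; Z: 84 − 2 = 82.
Z = 82 is lead, so the daughter is ^211_82 Pb.

Pb-211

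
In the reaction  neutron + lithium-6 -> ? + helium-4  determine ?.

H-3

Conserve mass number: 1 + 6 = A + 4, so A = 3.
Conserve atomic number: 0 + 3 = Z + 2, so Z = 1.
A = 3 and Z = 1 is hydrogen-3 — a triton.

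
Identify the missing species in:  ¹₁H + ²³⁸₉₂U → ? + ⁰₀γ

Conserve mass number: 1 + 238 = A + 0, so A = 239.
Conserve atomic number: 1 + 92 = Z + 0, so Z = 93.
Z = 93 is neptunium, so the species is ²³⁹₉₃Np.

Np-239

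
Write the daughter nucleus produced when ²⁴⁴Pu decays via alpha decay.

U-240

Alpha decay: mass number changes by -4, atomic number by -2.
A: 244 − 4 = 240; Z: 94 − 2 = 92.
Z = 92 is uranium, so the daughter is ²⁴⁰U.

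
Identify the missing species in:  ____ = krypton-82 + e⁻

Br-82

Conserve mass number: A = 82 + 0, so A = 82.
Conserve atomic number: Z = 36 − 1, so Z = 35.
Z = 35 is bromine, so the species is bromine-82.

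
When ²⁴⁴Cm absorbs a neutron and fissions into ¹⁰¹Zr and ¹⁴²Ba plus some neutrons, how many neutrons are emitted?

2

Conserve mass number: 245 = 101 + 142 + k, so k = 245 − 243 = 2.
Check atomic number: 96 = 40 + 56 + 0 = 96. ✓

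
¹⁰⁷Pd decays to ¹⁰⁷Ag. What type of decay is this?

ΔA = 107 − 107 = 0; ΔZ = 47 − 46 = +1.
A is unchanged and Z rises by 1 — a neutron has become a proton (β⁻ decay).

beta-minus decay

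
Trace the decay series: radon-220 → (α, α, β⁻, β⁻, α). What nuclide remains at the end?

Pb-208

Start: (A, Z) = (220, 86).
After α: (216, 84).
After α: (212, 82).
After β⁻: (212, 83).
After β⁻: (212, 84).
After α: (208, 82).
Z = 82 is lead.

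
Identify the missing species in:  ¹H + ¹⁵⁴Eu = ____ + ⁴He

Sm-151

Conserve mass number: 1 + 154 = A + 4, so A = 151.
Conserve atomic number: 1 + 63 = Z + 2, so Z = 62.
Z = 62 is samarium, so the species is ¹⁵¹Sm.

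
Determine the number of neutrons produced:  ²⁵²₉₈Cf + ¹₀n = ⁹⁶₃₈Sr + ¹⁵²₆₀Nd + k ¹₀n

Conserve mass number: 253 = 96 + 152 + k, so k = 253 − 248 = 5.
Check atomic number: 98 = 38 + 60 + 0 = 98. ✓

5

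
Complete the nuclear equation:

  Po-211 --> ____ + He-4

Pb-207

Conserve mass number: 211 = A + 4, so A = 207.
Conserve atomic number: 84 = Z + 2, so Z = 82.
Z = 82 is lead, so the species is Pb-207.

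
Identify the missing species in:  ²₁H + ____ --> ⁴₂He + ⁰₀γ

Conserve mass number: 2 + A = 4 + 0, so A = 2.
Conserve atomic number: 1 + Z = 2 + 0, so Z = 1.
A = 2 and Z = 1 is ²₁H — a deuteron.

deuteron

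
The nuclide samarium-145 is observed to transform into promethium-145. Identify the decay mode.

beta-plus decay or electron capture

ΔA = 145 − 145 = 0; ΔZ = 61 − 62 = -1.
A is unchanged and Z drops by 1 — a proton has become a neutron (β⁺ emission or electron capture).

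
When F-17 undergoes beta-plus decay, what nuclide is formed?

O-17

Beta-plus decay: mass number changes by +0, atomic number by -1.
A: 17 = 17; Z: 9 − 1 = 8.
Z = 8 is oxygen, so the daughter is O-17.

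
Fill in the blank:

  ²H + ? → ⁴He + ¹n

Conserve mass number: 2 + A = 4 + 1, so A = 3.
Conserve atomic number: 1 + Z = 2 + 0, so Z = 1.
A = 3 and Z = 1 is ³H — a triton.

triton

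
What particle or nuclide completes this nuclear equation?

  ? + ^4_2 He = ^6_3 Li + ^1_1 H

He-3

Conserve mass number: A + 4 = 6 + 1, so A = 3.
Conserve atomic number: Z + 2 = 3 + 1, so Z = 2.
Z = 2 is helium, so the species is ^3_2 He.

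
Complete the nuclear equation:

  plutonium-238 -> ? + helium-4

Conserve mass number: 238 = A + 4, so A = 234.
Conserve atomic number: 94 = Z + 2, so Z = 92.
Z = 92 is uranium, so the species is uranium-234.

U-234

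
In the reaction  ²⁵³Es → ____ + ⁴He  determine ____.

Bk-249

Conserve mass number: 253 = A + 4, so A = 249.
Conserve atomic number: 99 = Z + 2, so Z = 97.
Z = 97 is berkelium, so the species is ²⁴⁹Bk.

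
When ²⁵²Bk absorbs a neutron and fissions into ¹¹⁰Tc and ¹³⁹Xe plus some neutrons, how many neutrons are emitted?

4

Conserve mass number: 253 = 110 + 139 + k, so k = 253 − 249 = 4.
Check atomic number: 97 = 43 + 54 + 0 = 97. ✓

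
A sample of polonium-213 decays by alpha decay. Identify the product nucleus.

Pb-209

Alpha decay: mass number changes by -4, atomic number by -2.
A: 213 − 4 = 209; Z: 84 − 2 = 82.
Z = 82 is lead, so the daughter is lead-209.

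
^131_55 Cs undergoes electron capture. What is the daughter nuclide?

Xe-131

Electron capture: mass number changes by +0, atomic number by -1.
A: 131 = 131; Z: 55 − 1 = 54.
Z = 54 is xenon, so the daughter is ^131_54 Xe.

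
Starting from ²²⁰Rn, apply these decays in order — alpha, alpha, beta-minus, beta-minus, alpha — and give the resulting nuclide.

Start: (A, Z) = (220, 86).
After α: (216, 84).
After α: (212, 82).
After β⁻: (212, 83).
After β⁻: (212, 84).
After α: (208, 82).
Z = 82 is lead.

Pb-208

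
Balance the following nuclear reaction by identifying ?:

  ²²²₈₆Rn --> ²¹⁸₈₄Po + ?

alpha particle

Conserve mass number: 222 = 218 + A, so A = 4.
Conserve atomic number: 86 = 84 + Z, so Z = 2.
A = 4 and Z = 2 is ⁴₂He — an alpha particle.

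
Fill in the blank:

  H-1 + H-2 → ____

Conserve mass number: 1 + 2 = A, so A = 3.
Conserve atomic number: 1 + 1 = Z, so Z = 2.
Z = 2 is helium, so the species is He-3.

He-3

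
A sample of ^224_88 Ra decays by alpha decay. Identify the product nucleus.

Alpha decay: mass number changes by -4, atomic number by -2.
A: 224 − 4 = 220; Z: 88 − 2 = 86.
Z = 86 is radon, so the daughter is ^220_86 Rn.

Rn-220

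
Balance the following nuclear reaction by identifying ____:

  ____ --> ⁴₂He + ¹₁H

Conserve mass number: A = 4 + 1, so A = 5.
Conserve atomic number: Z = 2 + 1, so Z = 3.
Z = 3 is lithium, so the species is ⁵₃Li.

Li-5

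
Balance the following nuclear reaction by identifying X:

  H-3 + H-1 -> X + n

Conserve mass number: 3 + 1 = A + 1, so A = 3.
Conserve atomic number: 1 + 1 = Z + 0, so Z = 2.
Z = 2 is helium, so the species is He-3.

He-3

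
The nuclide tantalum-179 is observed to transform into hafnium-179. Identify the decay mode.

beta-plus decay or electron capture

ΔA = 179 − 179 = 0; ΔZ = 72 − 73 = -1.
A is unchanged and Z drops by 1 — a proton has become a neutron (β⁺ emission or electron capture).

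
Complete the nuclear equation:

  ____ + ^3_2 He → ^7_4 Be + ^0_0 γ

Conserve mass number: A + 3 = 7 + 0, so A = 4.
Conserve atomic number: Z + 2 = 4 + 0, so Z = 2.
A = 4 and Z = 2 is ^4_2 He — an alpha particle.

alpha particle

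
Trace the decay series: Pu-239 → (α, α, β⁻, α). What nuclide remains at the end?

Start: (A, Z) = (239, 94).
After α: (235, 92).
After α: (231, 90).
After β⁻: (231, 91).
After α: (227, 89).
Z = 89 is actinium.

Ac-227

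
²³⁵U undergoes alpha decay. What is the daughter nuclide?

Alpha decay: mass number changes by -4, atomic number by -2.
A: 235 − 4 = 231; Z: 92 − 2 = 90.
Z = 90 is thorium, so the daughter is ²³¹Th.

Th-231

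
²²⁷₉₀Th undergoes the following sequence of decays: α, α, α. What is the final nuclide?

Start: (A, Z) = (227, 90).
After α: (223, 88).
After α: (219, 86).
After α: (215, 84).
Z = 84 is polonium.

Po-215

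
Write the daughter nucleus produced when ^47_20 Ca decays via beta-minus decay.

Beta-minus decay: mass number changes by +0, atomic number by +1.
A: 47 = 47; Z: 20 + 1 = 21.
Z = 21 is scandium, so the daughter is ^47_21 Sc.

Sc-47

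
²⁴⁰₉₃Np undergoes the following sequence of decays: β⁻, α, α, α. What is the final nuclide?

Start: (A, Z) = (240, 93).
After β⁻: (240, 94).
After α: (236, 92).
After α: (232, 90).
After α: (228, 88).
Z = 88 is radium.

Ra-228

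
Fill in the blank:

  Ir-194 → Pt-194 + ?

beta-minus particle

Conserve mass number: 194 = 194 + A, so A = 0.
Conserve atomic number: 77 = 78 + Z, so Z = -1.
A = 0 and Z = -1 is e⁻ — a beta-minus particle.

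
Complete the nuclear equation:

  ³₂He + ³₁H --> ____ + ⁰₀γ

Li-6

Conserve mass number: 3 + 3 = A + 0, so A = 6.
Conserve atomic number: 2 + 1 = Z + 0, so Z = 3.
Z = 3 is lithium, so the species is ⁶₃Li.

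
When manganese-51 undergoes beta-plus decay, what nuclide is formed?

Beta-plus decay: mass number changes by +0, atomic number by -1.
A: 51 = 51; Z: 25 − 1 = 24.
Z = 24 is chromium, so the daughter is chromium-51.

Cr-51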